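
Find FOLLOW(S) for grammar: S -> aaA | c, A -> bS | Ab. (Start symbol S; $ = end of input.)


$ ∈ FOLLOW(S). For each A -> αBβ: add FIRST(β)\{ε} to FOLLOW(B); if β nullable, add FOLLOW(A).
FOLLOW(S) = {$, b}


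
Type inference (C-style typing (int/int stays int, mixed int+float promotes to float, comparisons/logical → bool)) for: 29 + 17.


Operand types: int + int
Rule: mixed int/float promotes to float; int/int stays int
Result type: int


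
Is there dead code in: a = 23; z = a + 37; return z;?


a is read by z's definition; z is returned
No dead code


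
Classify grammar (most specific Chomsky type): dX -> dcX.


LHS has context (more than one symbol) and |LHS| ≤ |RHS|
Classification: Type 1 (Context-Sensitive)


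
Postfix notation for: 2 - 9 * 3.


* has higher precedence, evaluate 9*3 first
Postfix: 2 9 3 * -


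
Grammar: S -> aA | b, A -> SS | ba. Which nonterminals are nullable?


A nonterminal is nullable iff some alternative derives ε (directly, or every symbol in it is nullable)
Nullable: {}


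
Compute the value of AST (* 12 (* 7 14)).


Evaluate inner: (* 7 14) = 98
Evaluate root: (* 12 98) = 1176
Result: 1176


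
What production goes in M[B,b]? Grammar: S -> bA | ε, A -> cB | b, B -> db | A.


For [B, b]: 'b' ∈ FIRST(A)
Entry: B -> A


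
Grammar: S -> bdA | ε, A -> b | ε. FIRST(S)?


Per alternative of S: FIRST(bdA) = {b}; FIRST(ε) = {ε}
FIRST(S) = {b, ε}


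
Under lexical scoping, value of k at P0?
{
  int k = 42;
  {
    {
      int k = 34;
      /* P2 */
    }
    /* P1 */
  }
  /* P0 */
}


k declared in the same block as P0
k = 42


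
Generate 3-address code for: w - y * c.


Break into single-operator statements:
t1 = y * c
t2 = w - t1


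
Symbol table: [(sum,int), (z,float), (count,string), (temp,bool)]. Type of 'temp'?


Lookup 'temp' → type bool


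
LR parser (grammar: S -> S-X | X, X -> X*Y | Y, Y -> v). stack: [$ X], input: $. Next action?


lookahead ∉ {*} so X won't extend; reduce S -> X
Action: reduce (S -> X)


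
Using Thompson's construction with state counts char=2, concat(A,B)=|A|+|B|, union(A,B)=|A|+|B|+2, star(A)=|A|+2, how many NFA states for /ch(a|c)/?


Syntax tree has 4 char leaf(s), 1 union(s), 0 star(s)
chars contribute 4×2 = 8; each union adds +2; each star adds +2
Total: 8 + 2 + 0 = 10 states


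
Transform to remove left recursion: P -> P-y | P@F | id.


Left-recursive alternatives: P-y, P@F; non-recursive: id
Introduce P': P -> idP', P' -> -yP' | @FP' | ε


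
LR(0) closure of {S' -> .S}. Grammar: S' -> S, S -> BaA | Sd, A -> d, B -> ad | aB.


Start: S' -> .S
For each item with dot before a nonterminal B, add B -> .γ for every B-production
Closure: [S' -> .S, S -> .BaA, S -> .Sd, B -> .ad, B -> .aB]


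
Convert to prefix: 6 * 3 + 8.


left-to-right (same/higher precedence on left): tree is (+ (* 6 3) 8)
Prefix: + * 6 3 8


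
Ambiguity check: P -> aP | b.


right-linear, alternatives start with distinct terminals 'a' vs 'b': unique leftmost derivation
Unambiguous


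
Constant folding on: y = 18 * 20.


18 * 20 = 360 at compile time
Optimized: y = 360


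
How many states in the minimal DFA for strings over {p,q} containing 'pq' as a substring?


KMP-style automaton: 2 progress states + 1 absorbing accept = 3
Minimal DFA: 3 states


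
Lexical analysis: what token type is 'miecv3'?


Pattern: letter/underscore followed by alphanumerics, not a keyword
Type: IDENTIFIER


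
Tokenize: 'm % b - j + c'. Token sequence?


Scan left to right, longest-match per lexeme
Tokens: ID(m), OP(%), ID(b), OP(-), ID(j), OP(+), ID(c)


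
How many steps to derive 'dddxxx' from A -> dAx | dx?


Derivation: A => dAx => ddAxx => dddxxx
Steps: 3


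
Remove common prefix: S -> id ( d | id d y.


Common prefix: 'id'
Factored: S -> id S', S' -> ( d | d y


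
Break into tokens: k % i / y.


Scan left to right, longest-match per lexeme
Tokens: ID(k), OP(%), ID(i), OP(/), ID(y)


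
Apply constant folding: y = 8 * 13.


8 * 13 = 104 at compile time
Optimized: y = 104


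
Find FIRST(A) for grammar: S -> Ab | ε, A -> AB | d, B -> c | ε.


Per alternative of A: FIRST(AB) = {d}; FIRST(d) = {d}
FIRST(A) = {d}


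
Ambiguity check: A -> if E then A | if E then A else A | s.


dangling else: 'if E then if E then s else s' parses two ways
Ambiguous


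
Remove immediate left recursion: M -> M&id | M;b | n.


Left-recursive alternatives: M&id, M;b; non-recursive: n
Introduce M': M -> nM', M' -> &idM' | ;bM' | ε


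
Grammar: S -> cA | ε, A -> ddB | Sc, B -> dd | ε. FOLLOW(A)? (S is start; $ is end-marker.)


$ ∈ FOLLOW(S). For each A -> αBβ: add FIRST(β)\{ε} to FOLLOW(B); if β nullable, add FOLLOW(A).
FOLLOW(A) = {$, c}


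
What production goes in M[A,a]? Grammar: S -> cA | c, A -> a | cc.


For [A, a]: 'a' ∈ FIRST(a)
Entry: A -> a


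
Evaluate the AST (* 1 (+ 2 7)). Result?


Evaluate inner: (+ 2 7) = 9
Evaluate root: (* 1 9) = 9
Result: 9


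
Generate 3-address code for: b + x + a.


Break into single-operator statements:
t1 = b + x
t2 = t1 + a


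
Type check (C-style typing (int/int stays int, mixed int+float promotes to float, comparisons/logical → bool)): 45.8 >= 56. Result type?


Operand types: float >= int
Rule: comparison yields bool
Result type: bool


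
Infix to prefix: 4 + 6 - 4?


left-to-right (same/higher precedence on left): tree is (- (+ 4 6) 4)
Prefix: - + 4 6 4


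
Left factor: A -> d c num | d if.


Common prefix: 'd'
Factored: A -> d A', A' -> c num | if


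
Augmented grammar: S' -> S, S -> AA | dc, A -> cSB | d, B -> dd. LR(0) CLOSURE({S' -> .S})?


Start: S' -> .S
For each item with dot before a nonterminal B, add B -> .γ for every B-production
Closure: [S' -> .S, S -> .AA, S -> .dc, A -> .cSB, A -> .d]


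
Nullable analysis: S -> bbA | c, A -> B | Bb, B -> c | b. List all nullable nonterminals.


A nonterminal is nullable iff some alternative derives ε (directly, or every symbol in it is nullable)
Nullable: {}


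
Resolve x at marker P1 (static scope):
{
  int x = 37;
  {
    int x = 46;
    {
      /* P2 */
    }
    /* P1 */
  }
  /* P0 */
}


x declared in the same block as P1
x = 46


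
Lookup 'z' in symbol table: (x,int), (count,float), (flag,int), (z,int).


Lookup 'z' → type int


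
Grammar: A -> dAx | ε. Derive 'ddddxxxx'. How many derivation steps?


Derivation: A => dAx => ddAxx => dddAxxx => ddddAxxxx => ddddxxxx
Steps: 5


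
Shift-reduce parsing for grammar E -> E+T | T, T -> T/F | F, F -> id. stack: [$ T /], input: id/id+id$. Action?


no handle; shift 'id'
Action: shift


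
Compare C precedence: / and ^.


'/' is multiplicative (level 10); '^' is bitwise XOR (level 4)
Higher level binds tighter
'/' has higher precedence than '^'


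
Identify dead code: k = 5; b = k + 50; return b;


k is read by b's definition; b is returned
No dead code


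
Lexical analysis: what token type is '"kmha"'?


Pattern: double-quoted sequence
Type: STRING_LITERAL


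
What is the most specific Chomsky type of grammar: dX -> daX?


LHS has context (more than one symbol) and |LHS| ≤ |RHS|
Classification: Type 1 (Context-Sensitive)


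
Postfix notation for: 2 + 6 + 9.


Left to right (same or higher precedence on left)
Postfix: 2 6 + 9 +


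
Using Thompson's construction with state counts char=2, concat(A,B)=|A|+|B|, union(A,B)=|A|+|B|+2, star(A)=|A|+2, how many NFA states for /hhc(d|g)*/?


Syntax tree has 5 char leaf(s), 1 union(s), 1 star(s)
chars contribute 5×2 = 10; each union adds +2; each star adds +2
Total: 10 + 2 + 2 = 14 states


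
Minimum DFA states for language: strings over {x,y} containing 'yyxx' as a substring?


KMP-style automaton: 4 progress states + 1 absorbing accept = 5
Minimal DFA: 5 states


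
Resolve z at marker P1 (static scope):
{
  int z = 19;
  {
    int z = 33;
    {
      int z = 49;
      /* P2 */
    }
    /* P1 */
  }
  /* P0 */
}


z declared in the same block as P1
z = 33


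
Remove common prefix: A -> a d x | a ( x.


Common prefix: 'a'
Factored: A -> a A', A' -> d x | ( x


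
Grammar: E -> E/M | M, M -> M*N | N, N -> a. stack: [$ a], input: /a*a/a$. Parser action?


'a' on top is the handle for N -> a
Action: reduce (N -> a)


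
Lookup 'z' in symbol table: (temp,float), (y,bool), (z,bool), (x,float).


Lookup 'z' → type bool


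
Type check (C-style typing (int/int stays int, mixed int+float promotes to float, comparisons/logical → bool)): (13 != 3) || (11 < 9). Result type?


Operand types: bool || bool
Rule: logical operators take bool operands and yield bool
Result type: bool


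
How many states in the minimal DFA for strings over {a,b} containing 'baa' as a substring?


KMP-style automaton: 3 progress states + 1 absorbing accept = 4
Minimal DFA: 4 states


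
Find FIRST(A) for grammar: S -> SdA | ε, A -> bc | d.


Per alternative of A: FIRST(bc) = {b}; FIRST(d) = {d}
FIRST(A) = {b, d}


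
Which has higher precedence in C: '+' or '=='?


'+' is additive (level 9); '==' is equality (level 6)
Higher level binds tighter
'+' has higher precedence than '=='


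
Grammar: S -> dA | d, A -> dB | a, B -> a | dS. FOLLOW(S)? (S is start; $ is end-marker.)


$ ∈ FOLLOW(S). For each A -> αBβ: add FIRST(β)\{ε} to FOLLOW(B); if β nullable, add FOLLOW(A).
FOLLOW(S) = {$}


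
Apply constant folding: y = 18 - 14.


18 - 14 = 4 at compile time
Optimized: y = 4


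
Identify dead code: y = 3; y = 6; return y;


first assignment to y is overwritten before any read
Dead: 'y = 3'


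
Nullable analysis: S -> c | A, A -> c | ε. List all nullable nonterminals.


A nonterminal is nullable iff some alternative derives ε (directly, or every symbol in it is nullable)
Nullable: {A, S}


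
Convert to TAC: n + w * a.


Break into single-operator statements:
t1 = w * a
t2 = n + t1


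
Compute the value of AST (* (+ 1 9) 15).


Evaluate inner: (+ 1 9) = 10
Evaluate root: (* 10 15) = 150
Result: 150


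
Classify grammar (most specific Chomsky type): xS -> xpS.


LHS has context (more than one symbol) and |LHS| ≤ |RHS|
Classification: Type 1 (Context-Sensitive)


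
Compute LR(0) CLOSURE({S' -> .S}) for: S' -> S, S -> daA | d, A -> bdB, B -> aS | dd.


Start: S' -> .S
For each item with dot before a nonterminal B, add B -> .γ for every B-production
Closure: [S' -> .S, S -> .daA, S -> .d]


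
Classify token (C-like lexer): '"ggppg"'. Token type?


Pattern: double-quoted sequence
Type: STRING_LITERAL


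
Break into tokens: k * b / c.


Scan left to right, longest-match per lexeme
Tokens: ID(k), OP(*), ID(b), OP(/), ID(c)


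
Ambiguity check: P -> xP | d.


right-linear, alternatives start with distinct terminals 'x' vs 'd': unique leftmost derivation
Unambiguous


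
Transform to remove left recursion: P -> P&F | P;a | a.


Left-recursive alternatives: P&F, P;a; non-recursive: a
Introduce P': P -> aP', P' -> &FP' | ;aP' | ε


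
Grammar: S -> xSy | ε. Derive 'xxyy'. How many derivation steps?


Derivation: S => xSy => xxSyy => xxyy
Steps: 3


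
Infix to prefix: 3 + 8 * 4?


'*' binds tighter: tree is (+ 3 (* 8 4))
Prefix: + 3 * 8 4


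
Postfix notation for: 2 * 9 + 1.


Left to right (same or higher precedence on left)
Postfix: 2 9 * 1 +


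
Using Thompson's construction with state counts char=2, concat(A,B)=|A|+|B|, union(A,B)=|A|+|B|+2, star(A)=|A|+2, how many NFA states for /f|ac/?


Syntax tree has 3 char leaf(s), 1 union(s), 0 star(s)
chars contribute 3×2 = 6; each union adds +2; each star adds +2
Total: 6 + 2 + 0 = 8 states


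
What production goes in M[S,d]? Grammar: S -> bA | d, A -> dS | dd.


For [S, d]: 'd' ∈ FIRST(d)
Entry: S -> d


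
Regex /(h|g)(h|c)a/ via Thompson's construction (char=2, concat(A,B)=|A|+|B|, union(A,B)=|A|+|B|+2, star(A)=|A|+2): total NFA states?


Syntax tree has 5 char leaf(s), 2 union(s), 0 star(s)
chars contribute 5×2 = 10; each union adds +2; each star adds +2
Total: 10 + 4 + 0 = 14 states


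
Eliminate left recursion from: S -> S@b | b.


Left-recursive alternatives: S@b; non-recursive: b
Introduce S': S -> bS', S' -> @bS' | ε


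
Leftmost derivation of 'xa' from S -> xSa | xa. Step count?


Derivation: S => xa
Steps: 1


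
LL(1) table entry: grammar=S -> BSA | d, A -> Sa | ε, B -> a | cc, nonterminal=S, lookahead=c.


For [S, c]: 'c' ∈ FIRST(BSA)
Entry: S -> BSA


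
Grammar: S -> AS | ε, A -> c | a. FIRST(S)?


Per alternative of S: FIRST(AS) = {a, c}; FIRST(ε) = {ε}
FIRST(S) = {a, c, ε}


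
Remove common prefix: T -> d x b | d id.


Common prefix: 'd'
Factored: T -> d T', T' -> x b | id


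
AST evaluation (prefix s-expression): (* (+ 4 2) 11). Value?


Evaluate inner: (+ 4 2) = 6
Evaluate root: (* 6 11) = 66
Result: 66


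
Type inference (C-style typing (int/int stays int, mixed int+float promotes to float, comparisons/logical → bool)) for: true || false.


Operand types: bool || bool
Rule: logical operators take bool operands and yield bool
Result type: bool


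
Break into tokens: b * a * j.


Scan left to right, longest-match per lexeme
Tokens: ID(b), OP(*), ID(a), OP(*), ID(j)


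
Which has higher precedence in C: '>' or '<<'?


'<<' is shift (level 8); '>' is relational (level 7)
Higher level binds tighter
'<<' has higher precedence than '>'


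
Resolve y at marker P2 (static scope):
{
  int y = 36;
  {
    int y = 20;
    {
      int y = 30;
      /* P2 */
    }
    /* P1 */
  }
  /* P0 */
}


y declared in the same block as P2
y = 30


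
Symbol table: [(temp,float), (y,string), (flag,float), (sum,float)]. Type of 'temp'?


Lookup 'temp' → type float


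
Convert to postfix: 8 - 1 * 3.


* has higher precedence, evaluate 1*3 first
Postfix: 8 1 3 * -


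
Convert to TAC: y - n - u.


Break into single-operator statements:
t1 = y - n
t2 = t1 - u


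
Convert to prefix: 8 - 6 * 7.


'*' binds tighter: tree is (- 8 (* 6 7))
Prefix: - 8 * 6 7


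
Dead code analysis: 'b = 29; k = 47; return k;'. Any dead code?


b is assigned but never read
Dead: 'b = 29'


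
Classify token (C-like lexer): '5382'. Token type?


Pattern: digits only
Type: INTEGER_LITERAL


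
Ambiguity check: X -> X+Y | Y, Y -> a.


precedence layered via separate nonterminal Y: deterministic
Unambiguous


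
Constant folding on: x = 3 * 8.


3 * 8 = 24 at compile time
Optimized: x = 24


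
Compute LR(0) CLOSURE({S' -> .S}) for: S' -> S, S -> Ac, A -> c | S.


Start: S' -> .S
For each item with dot before a nonterminal B, add B -> .γ for every B-production
Closure: [S' -> .S, S -> .Ac, A -> .c, A -> .S]


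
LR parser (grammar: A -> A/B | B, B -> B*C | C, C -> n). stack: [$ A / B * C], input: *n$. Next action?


handle 'B*C' on top
Action: reduce (B -> B*C)


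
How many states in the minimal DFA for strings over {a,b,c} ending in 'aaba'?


Track the longest suffix of input matching a prefix of 'aaba': 5 classes (prefixes of length 0..4)
Minimal DFA: 5 states


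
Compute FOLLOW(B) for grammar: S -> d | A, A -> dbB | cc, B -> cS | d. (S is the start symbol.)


$ ∈ FOLLOW(S). For each A -> αBβ: add FIRST(β)\{ε} to FOLLOW(B); if β nullable, add FOLLOW(A).
FOLLOW(B) = {$}


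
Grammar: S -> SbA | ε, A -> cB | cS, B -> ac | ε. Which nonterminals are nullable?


A nonterminal is nullable iff some alternative derives ε (directly, or every symbol in it is nullable)
Nullable: {B, S}


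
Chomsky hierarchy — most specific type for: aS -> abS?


LHS has context (more than one symbol) and |LHS| ≤ |RHS|
Classification: Type 1 (Context-Sensitive)


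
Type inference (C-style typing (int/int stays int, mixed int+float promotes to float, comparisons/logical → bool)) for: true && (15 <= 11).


Operand types: bool && bool
Rule: logical operators take bool operands and yield bool
Result type: bool


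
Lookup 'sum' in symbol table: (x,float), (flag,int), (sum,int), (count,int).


Lookup 'sum' → type int


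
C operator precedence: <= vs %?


'%' is multiplicative (level 10); '<=' is relational (level 7)
Higher level binds tighter
'%' has higher precedence than '<='


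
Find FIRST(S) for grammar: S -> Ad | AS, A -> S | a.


Per alternative of S: FIRST(Ad) = {a}; FIRST(AS) = {a}
FIRST(S) = {a}


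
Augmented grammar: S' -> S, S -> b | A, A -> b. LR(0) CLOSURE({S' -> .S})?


Start: S' -> .S
For each item with dot before a nonterminal B, add B -> .γ for every B-production
Closure: [S' -> .S, S -> .b, S -> .A, A -> .b]


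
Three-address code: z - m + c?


Break into single-operator statements:
t1 = z - m
t2 = t1 + c


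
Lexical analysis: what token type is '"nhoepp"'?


Pattern: double-quoted sequence
Type: STRING_LITERAL


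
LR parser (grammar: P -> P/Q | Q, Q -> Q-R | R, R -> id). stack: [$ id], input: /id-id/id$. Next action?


'id' on top is the handle for R -> id
Action: reduce (R -> id)


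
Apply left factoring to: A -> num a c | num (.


Common prefix: 'num'
Factored: A -> num A', A' -> a c | (


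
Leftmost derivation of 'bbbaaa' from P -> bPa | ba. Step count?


Derivation: P => bPa => bbPaa => bbbaaa
Steps: 3


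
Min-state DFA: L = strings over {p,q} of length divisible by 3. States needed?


Track length mod 3: states 0..2, accept at 0
Minimal DFA: 3 states


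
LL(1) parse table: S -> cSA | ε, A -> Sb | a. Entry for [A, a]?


For [A, a]: 'a' ∈ FIRST(a)
Entry: A -> a


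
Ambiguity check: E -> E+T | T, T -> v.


precedence layered via separate nonterminal T: deterministic
Unambiguous


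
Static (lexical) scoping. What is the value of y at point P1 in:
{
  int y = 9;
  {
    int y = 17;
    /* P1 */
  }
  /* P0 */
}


y declared in the same block as P1
y = 17


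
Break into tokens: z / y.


Scan left to right, longest-match per lexeme
Tokens: ID(z), OP(/), ID(y)


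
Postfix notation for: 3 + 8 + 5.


Left to right (same or higher precedence on left)
Postfix: 3 8 + 5 +


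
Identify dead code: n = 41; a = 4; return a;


n is assigned but never read
Dead: 'n = 41'


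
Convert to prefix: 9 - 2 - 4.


left-to-right (same/higher precedence on left): tree is (- (- 9 2) 4)
Prefix: - - 9 2 4


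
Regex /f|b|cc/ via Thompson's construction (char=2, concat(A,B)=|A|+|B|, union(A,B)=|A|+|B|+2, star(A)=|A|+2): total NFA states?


Syntax tree has 4 char leaf(s), 2 union(s), 0 star(s)
chars contribute 4×2 = 8; each union adds +2; each star adds +2
Total: 8 + 4 + 0 = 12 states


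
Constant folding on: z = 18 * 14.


18 * 14 = 252 at compile time
Optimized: z = 252


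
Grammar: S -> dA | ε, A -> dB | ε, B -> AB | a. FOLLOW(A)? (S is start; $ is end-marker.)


$ ∈ FOLLOW(S). For each A -> αBβ: add FIRST(β)\{ε} to FOLLOW(B); if β nullable, add FOLLOW(A).
FOLLOW(A) = {$, a, d}


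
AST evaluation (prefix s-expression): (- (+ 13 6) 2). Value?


Evaluate inner: (+ 13 6) = 19
Evaluate root: (- 19 2) = 17
Result: 17


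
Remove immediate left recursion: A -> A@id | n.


Left-recursive alternatives: A@id; non-recursive: n
Introduce A': A -> nA', A' -> @idA' | ε


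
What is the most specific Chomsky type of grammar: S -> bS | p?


Right-linear: every RHS is a terminal or a terminal followed by one nonterminal
Classification: Type 3 (Regular)


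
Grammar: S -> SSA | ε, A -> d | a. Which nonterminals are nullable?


A nonterminal is nullable iff some alternative derives ε (directly, or every symbol in it is nullable)
Nullable: {S}


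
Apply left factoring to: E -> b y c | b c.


Common prefix: 'b'
Factored: E -> b E', E' -> y c | c


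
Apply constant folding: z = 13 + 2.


13 + 2 = 15 at compile time
Optimized: z = 15


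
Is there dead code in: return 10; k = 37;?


statement follows a return and is unreachable
Dead: 'k = 37'


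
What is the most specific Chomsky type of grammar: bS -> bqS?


LHS has context (more than one symbol) and |LHS| ≤ |RHS|
Classification: Type 1 (Context-Sensitive)


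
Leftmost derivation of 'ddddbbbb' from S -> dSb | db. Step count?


Derivation: S => dSb => ddSbb => dddSbbb => ddddbbbb
Steps: 4


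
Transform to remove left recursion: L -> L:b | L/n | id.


Left-recursive alternatives: L:b, L/n; non-recursive: id
Introduce L': L -> idL', L' -> :bL' | /nL' | ε


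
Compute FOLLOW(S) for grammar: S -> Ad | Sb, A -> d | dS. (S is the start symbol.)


$ ∈ FOLLOW(S). For each A -> αBβ: add FIRST(β)\{ε} to FOLLOW(B); if β nullable, add FOLLOW(A).
FOLLOW(S) = {$, b, d}


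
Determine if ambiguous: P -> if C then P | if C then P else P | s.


dangling else: 'if C then if C then s else s' parses two ways
Ambiguous


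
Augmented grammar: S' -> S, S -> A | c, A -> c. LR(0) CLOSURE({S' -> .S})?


Start: S' -> .S
For each item with dot before a nonterminal B, add B -> .γ for every B-production
Closure: [S' -> .S, S -> .A, S -> .c, A -> .c]


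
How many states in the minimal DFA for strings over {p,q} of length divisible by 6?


Track length mod 6: states 0..5, accept at 0
Minimal DFA: 6 states


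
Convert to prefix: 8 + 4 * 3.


'*' binds tighter: tree is (+ 8 (* 4 3))
Prefix: + 8 * 4 3


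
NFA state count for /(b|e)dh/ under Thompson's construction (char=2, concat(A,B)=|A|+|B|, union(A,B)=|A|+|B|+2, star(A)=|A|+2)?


Syntax tree has 4 char leaf(s), 1 union(s), 0 star(s)
chars contribute 4×2 = 8; each union adds +2; each star adds +2
Total: 8 + 2 + 0 = 10 states


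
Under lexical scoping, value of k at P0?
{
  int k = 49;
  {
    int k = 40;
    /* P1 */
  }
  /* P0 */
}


k declared in the same block as P0
k = 49


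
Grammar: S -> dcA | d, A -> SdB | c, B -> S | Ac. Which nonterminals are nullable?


A nonterminal is nullable iff some alternative derives ε (directly, or every symbol in it is nullable)
Nullable: {}


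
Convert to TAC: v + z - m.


Break into single-operator statements:
t1 = v + z
t2 = t1 - m


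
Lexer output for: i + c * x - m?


Scan left to right, longest-match per lexeme
Tokens: ID(i), OP(+), ID(c), OP(*), ID(x), OP(-), ID(m)


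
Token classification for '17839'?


Pattern: digits only
Type: INTEGER_LITERAL


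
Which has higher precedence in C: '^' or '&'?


'&' is bitwise AND (level 5); '^' is bitwise XOR (level 4)
Higher level binds tighter
'&' has higher precedence than '^'


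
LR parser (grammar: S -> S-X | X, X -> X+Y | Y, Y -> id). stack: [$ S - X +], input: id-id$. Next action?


no handle; shift 'id'
Action: shift


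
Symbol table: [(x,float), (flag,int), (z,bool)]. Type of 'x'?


Lookup 'x' → type float


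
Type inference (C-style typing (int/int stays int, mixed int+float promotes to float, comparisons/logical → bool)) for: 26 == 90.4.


Operand types: int == float
Rule: comparison yields bool
Result type: bool


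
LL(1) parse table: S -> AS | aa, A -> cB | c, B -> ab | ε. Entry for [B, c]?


For [B, c]: ε is nullable and 'c' ∈ FOLLOW(B)
Entry: B -> ε


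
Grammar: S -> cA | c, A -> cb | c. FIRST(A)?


Per alternative of A: FIRST(cb) = {c}; FIRST(c) = {c}
FIRST(A) = {c}


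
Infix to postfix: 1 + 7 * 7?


* has higher precedence, evaluate 7*7 first
Postfix: 1 7 7 * +


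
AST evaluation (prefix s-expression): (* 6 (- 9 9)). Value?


Evaluate inner: (- 9 9) = 0
Evaluate root: (* 6 0) = 0
Result: 0


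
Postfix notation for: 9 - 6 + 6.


Left to right (same or higher precedence on left)
Postfix: 9 6 - 6 +


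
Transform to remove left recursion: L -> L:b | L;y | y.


Left-recursive alternatives: L:b, L;y; non-recursive: y
Introduce L': L -> yL', L' -> :bL' | ;yL' | ε


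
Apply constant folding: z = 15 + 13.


15 + 13 = 28 at compile time
Optimized: z = 28


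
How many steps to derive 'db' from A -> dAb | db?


Derivation: A => db
Steps: 1


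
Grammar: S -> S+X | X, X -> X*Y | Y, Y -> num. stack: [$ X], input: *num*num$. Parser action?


shift '*' to continue X -> X*Y
Action: shift


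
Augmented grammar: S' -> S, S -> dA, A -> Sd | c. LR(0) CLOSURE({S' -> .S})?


Start: S' -> .S
For each item with dot before a nonterminal B, add B -> .γ for every B-production
Closure: [S' -> .S, S -> .dA]


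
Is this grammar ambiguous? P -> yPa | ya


balanced y^n…a^n: each string has a unique parse
Unambiguous


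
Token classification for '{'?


Pattern: delimiter/punctuation
Type: PUNCTUATION


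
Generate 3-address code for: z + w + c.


Break into single-operator statements:
t1 = z + w
t2 = t1 + c


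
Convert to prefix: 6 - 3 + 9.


left-to-right (same/higher precedence on left): tree is (+ (- 6 3) 9)
Prefix: + - 6 3 9


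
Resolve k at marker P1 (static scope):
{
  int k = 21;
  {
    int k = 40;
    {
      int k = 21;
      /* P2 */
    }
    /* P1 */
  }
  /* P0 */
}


k declared in the same block as P1
k = 40


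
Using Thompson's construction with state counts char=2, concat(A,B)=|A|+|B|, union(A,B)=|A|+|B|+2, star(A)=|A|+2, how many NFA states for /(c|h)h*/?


Syntax tree has 3 char leaf(s), 1 union(s), 1 star(s)
chars contribute 3×2 = 6; each union adds +2; each star adds +2
Total: 6 + 2 + 2 = 10 states


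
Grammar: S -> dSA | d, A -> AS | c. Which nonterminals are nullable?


A nonterminal is nullable iff some alternative derives ε (directly, or every symbol in it is nullable)
Nullable: {}


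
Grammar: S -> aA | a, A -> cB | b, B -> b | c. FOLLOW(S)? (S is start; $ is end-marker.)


$ ∈ FOLLOW(S). For each A -> αBβ: add FIRST(β)\{ε} to FOLLOW(B); if β nullable, add FOLLOW(A).
FOLLOW(S) = {$}


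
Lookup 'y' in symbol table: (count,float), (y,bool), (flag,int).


Lookup 'y' → type bool


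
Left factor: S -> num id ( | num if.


Common prefix: 'num'
Factored: S -> num S', S' -> id ( | if


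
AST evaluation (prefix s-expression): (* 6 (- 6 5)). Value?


Evaluate inner: (- 6 5) = 1
Evaluate root: (* 6 1) = 6
Result: 6


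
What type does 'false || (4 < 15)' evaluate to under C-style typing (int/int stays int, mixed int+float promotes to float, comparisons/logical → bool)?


Operand types: bool || bool
Rule: logical operators take bool operands and yield bool
Result type: bool


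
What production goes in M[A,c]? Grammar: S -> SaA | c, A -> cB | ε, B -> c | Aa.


For [A, c]: 'c' ∈ FIRST(cB)
Entry: A -> cB


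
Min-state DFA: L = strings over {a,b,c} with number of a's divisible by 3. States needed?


Track (count of a) mod 3: states 0..2, accept at 0
Minimal DFA: 3 states


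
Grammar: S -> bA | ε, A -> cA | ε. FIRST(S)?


Per alternative of S: FIRST(bA) = {b}; FIRST(ε) = {ε}
FIRST(S) = {b, ε}


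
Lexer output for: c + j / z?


Scan left to right, longest-match per lexeme
Tokens: ID(c), OP(+), ID(j), OP(/), ID(z)


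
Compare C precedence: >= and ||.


'>=' is relational (level 7); '||' is logical OR (level 1)
Higher level binds tighter
'>=' has higher precedence than '||'


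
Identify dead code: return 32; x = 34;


statement follows a return and is unreachable
Dead: 'x = 34'


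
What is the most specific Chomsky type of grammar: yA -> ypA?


LHS has context (more than one symbol) and |LHS| ≤ |RHS|
Classification: Type 1 (Context-Sensitive)


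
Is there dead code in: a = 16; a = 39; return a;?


first assignment to a is overwritten before any read
Dead: 'a = 16'


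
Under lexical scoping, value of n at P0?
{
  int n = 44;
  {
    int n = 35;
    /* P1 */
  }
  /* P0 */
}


n declared in the same block as P0
n = 44


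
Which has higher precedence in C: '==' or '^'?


'==' is equality (level 6); '^' is bitwise XOR (level 4)
Higher level binds tighter
'==' has higher precedence than '^'


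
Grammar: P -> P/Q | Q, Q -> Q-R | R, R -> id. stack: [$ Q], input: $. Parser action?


lookahead ∉ {-} so Q won't extend; reduce P -> Q
Action: reduce (P -> Q)


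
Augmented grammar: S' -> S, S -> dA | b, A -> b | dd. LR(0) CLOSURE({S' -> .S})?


Start: S' -> .S
For each item with dot before a nonterminal B, add B -> .γ for every B-production
Closure: [S' -> .S, S -> .dA, S -> .b]


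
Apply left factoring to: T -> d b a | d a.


Common prefix: 'd'
Factored: T -> d T', T' -> b a | a


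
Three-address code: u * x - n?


Break into single-operator statements:
t1 = u * x
t2 = t1 - n


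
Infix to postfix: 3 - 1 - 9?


Left to right (same or higher precedence on left)
Postfix: 3 1 - 9 -


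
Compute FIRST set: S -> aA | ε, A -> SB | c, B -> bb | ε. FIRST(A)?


Per alternative of A: FIRST(SB) = {a, b, ε}; FIRST(c) = {c}
FIRST(A) = {a, b, c, ε}


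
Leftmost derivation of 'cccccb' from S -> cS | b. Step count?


Derivation: S => cS => ccS => cccS => ccccS => cccccS => cccccb
Steps: 6


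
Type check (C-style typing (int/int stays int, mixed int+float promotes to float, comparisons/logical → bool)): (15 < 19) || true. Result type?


Operand types: bool || bool
Rule: logical operators take bool operands and yield bool
Result type: bool


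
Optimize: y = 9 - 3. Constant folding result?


9 - 3 = 6 at compile time
Optimized: y = 6


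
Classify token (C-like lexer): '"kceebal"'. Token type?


Pattern: double-quoted sequence
Type: STRING_LITERAL


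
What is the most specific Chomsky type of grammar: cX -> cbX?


LHS has context (more than one symbol) and |LHS| ≤ |RHS|
Classification: Type 1 (Context-Sensitive)


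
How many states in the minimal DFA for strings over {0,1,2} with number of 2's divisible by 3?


Track (count of 2) mod 3: states 0..2, accept at 0
Minimal DFA: 3 states


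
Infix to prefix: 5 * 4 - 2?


left-to-right (same/higher precedence on left): tree is (- (* 5 4) 2)
Prefix: - * 5 4 2


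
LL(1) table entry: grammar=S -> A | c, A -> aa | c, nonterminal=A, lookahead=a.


For [A, a]: 'a' ∈ FIRST(aa)
Entry: A -> aa


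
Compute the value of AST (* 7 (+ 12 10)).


Evaluate inner: (+ 12 10) = 22
Evaluate root: (* 7 22) = 154
Result: 154


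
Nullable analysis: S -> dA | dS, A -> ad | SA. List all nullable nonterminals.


A nonterminal is nullable iff some alternative derives ε (directly, or every symbol in it is nullable)
Nullable: {}


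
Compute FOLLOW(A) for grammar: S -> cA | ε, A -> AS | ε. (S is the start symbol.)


$ ∈ FOLLOW(S). For each A -> αBβ: add FIRST(β)\{ε} to FOLLOW(B); if β nullable, add FOLLOW(A).
FOLLOW(A) = {$, c}


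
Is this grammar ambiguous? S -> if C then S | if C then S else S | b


dangling else: 'if C then if C then b else b' parses two ways
Ambiguous


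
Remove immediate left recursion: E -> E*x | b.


Left-recursive alternatives: E*x; non-recursive: b
Introduce E': E -> bE', E' -> *xE' | ε


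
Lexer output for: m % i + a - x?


Scan left to right, longest-match per lexeme
Tokens: ID(m), OP(%), ID(i), OP(+), ID(a), OP(-), ID(x)


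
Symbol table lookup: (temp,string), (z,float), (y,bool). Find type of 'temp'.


Lookup 'temp' → type string


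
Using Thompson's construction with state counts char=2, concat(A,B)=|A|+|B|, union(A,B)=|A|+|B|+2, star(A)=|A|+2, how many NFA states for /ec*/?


Syntax tree has 2 char leaf(s), 0 union(s), 1 star(s)
chars contribute 2×2 = 4; each union adds +2; each star adds +2
Total: 4 + 0 + 2 = 6 states


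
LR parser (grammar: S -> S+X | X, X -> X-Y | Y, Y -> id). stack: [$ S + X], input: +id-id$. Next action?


handle 'S+X' on top; lookahead ∈ FOLLOW(S) = {+, $}
Action: reduce (S -> S+X)


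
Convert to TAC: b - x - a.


Break into single-operator statements:
t1 = b - x
t2 = t1 - a


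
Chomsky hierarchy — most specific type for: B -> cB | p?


Right-linear: every RHS is a terminal or a terminal followed by one nonterminal
Classification: Type 3 (Regular)


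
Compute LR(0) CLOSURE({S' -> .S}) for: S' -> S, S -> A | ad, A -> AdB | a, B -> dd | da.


Start: S' -> .S
For each item with dot before a nonterminal B, add B -> .γ for every B-production
Closure: [S' -> .S, S -> .A, S -> .ad, A -> .AdB, A -> .a]


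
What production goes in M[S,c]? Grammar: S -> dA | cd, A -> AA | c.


For [S, c]: 'c' ∈ FIRST(cd)
Entry: S -> cd


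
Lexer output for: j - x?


Scan left to right, longest-match per lexeme
Tokens: ID(j), OP(-), ID(x)


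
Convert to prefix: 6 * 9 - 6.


left-to-right (same/higher precedence on left): tree is (- (* 6 9) 6)
Prefix: - * 6 9 6


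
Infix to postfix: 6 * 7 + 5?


Left to right (same or higher precedence on left)
Postfix: 6 7 * 5 +


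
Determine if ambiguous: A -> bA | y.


right-linear, alternatives start with distinct terminals 'b' vs 'y': unique leftmost derivation
Unambiguous


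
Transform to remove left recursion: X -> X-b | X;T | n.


Left-recursive alternatives: X-b, X;T; non-recursive: n
Introduce X': X -> nX', X' -> -bX' | ;TX' | ε


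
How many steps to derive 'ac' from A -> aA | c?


Derivation: A => aA => ac
Steps: 2


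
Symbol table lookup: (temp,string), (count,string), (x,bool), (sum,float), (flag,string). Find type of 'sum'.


Lookup 'sum' → type float


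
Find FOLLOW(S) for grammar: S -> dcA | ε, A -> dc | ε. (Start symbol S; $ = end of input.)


$ ∈ FOLLOW(S). For each A -> αBβ: add FIRST(β)\{ε} to FOLLOW(B); if β nullable, add FOLLOW(A).
FOLLOW(S) = {$}


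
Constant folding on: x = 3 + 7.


3 + 7 = 10 at compile time
Optimized: x = 10


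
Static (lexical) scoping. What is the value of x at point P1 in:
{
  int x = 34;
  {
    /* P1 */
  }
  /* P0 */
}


P1's block does not declare x; resolves to the enclosing declaration at depth 0
x = 34


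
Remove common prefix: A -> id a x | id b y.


Common prefix: 'id'
Factored: A -> id A', A' -> a x | b y


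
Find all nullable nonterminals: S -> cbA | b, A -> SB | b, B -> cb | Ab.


A nonterminal is nullable iff some alternative derives ε (directly, or every symbol in it is nullable)
Nullable: {}


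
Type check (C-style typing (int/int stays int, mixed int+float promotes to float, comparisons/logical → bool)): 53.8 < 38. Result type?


Operand types: float < int
Rule: comparison yields bool
Result type: bool


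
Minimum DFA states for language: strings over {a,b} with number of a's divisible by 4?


Track (count of a) mod 4: states 0..3, accept at 0
Minimal DFA: 4 states


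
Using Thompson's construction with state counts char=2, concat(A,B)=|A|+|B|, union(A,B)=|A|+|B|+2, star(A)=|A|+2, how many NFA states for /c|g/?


Syntax tree has 2 char leaf(s), 1 union(s), 0 star(s)
chars contribute 2×2 = 4; each union adds +2; each star adds +2
Total: 4 + 2 + 0 = 6 states


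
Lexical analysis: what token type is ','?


Pattern: delimiter/punctuation
Type: PUNCTUATION


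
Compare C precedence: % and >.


'%' is multiplicative (level 10); '>' is relational (level 7)
Higher level binds tighter
'%' has higher precedence than '>'


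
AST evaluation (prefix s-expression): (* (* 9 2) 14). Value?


Evaluate inner: (* 9 2) = 18
Evaluate root: (* 18 14) = 252
Result: 252


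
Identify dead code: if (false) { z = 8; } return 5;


condition is constant false, so the whole block is unreachable
Dead: 'if (false) { z = 8; }'


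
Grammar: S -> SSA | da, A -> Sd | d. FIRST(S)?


Per alternative of S: FIRST(SSA) = {d}; FIRST(da) = {d}
FIRST(S) = {d}


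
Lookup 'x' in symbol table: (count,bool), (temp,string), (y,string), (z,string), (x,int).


Lookup 'x' → type int


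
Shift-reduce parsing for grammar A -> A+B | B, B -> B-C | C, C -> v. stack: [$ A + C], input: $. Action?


'C' (not preceded by B-) is the handle for B -> C
Action: reduce (B -> C)


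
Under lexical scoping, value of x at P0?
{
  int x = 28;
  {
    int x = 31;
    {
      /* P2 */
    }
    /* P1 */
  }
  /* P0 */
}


x declared in the same block as P0
x = 28


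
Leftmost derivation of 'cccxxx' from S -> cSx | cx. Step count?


Derivation: S => cSx => ccSxx => cccxxx
Steps: 3


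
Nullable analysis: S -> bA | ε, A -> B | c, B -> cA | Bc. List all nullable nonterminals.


A nonterminal is nullable iff some alternative derives ε (directly, or every symbol in it is nullable)
Nullable: {S}


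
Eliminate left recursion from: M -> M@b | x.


Left-recursive alternatives: M@b; non-recursive: x
Introduce M': M -> xM', M' -> @bM' | ε


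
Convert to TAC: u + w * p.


Break into single-operator statements:
t1 = w * p
t2 = u + t1


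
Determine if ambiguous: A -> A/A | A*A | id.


'id/id*id' has two parse trees (no precedence encoded between / and *)
Ambiguous


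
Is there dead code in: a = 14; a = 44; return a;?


first assignment to a is overwritten before any read
Dead: 'a = 14'


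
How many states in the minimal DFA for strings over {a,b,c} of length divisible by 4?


Track length mod 4: states 0..3, accept at 0
Minimal DFA: 4 states


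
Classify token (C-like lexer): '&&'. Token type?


Pattern: operator symbol
Type: OPERATOR


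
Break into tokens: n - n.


Scan left to right, longest-match per lexeme
Tokens: ID(n), OP(-), ID(n)


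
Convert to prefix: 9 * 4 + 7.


left-to-right (same/higher precedence on left): tree is (+ (* 9 4) 7)
Prefix: + * 9 4 7


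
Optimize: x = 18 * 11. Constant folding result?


18 * 11 = 198 at compile time
Optimized: x = 198


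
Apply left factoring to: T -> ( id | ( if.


Common prefix: '('
Factored: T -> ( T', T' -> id | if


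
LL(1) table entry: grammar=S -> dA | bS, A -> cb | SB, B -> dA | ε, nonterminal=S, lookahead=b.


For [S, b]: 'b' ∈ FIRST(bS)
Entry: S -> bS


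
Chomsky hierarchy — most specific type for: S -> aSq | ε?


Single nonterminal LHS, but a^n q^n is not regular
Classification: Type 2 (Context-Free)


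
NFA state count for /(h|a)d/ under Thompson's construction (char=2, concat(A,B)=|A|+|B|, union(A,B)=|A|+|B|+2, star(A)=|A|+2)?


Syntax tree has 3 char leaf(s), 1 union(s), 0 star(s)
chars contribute 3×2 = 6; each union adds +2; each star adds +2
Total: 6 + 2 + 0 = 8 states


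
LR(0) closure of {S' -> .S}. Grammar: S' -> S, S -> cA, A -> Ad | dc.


Start: S' -> .S
For each item with dot before a nonterminal B, add B -> .γ for every B-production
Closure: [S' -> .S, S -> .cA]


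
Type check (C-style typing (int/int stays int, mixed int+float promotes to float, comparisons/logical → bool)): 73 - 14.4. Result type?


Operand types: int - float
Rule: mixed int/float promotes to float; int/int stays int
Result type: float


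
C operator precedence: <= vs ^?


'<=' is relational (level 7); '^' is bitwise XOR (level 4)
Higher level binds tighter
'<=' has higher precedence than '^'


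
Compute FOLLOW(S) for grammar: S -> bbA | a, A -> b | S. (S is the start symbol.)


$ ∈ FOLLOW(S). For each A -> αBβ: add FIRST(β)\{ε} to FOLLOW(B); if β nullable, add FOLLOW(A).
FOLLOW(S) = {$}
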